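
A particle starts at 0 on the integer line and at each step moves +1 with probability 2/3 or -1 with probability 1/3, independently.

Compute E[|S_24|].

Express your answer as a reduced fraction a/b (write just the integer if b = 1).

Answer: 769378008488/94143178827

Derivation:
S_24 takes values m ≡ 0 (mod 2) with |m| ≤ 24; P(S_24=m) = C(24,(24+m)/2) · (2/3)^((24+m)/2) · (1/3)^((24-m)/2).
Distribution: P(S=-24)=1/282429536481, P(S=-22)=16/94143178827, P(S=-20)=368/94143178827, P(S=-18)=16192/282429536481, P(S=-16)=56672/94143178827, P(S=-14)=453376/94143178827, P(S=-12)=8614144/282429536481, P(S=-10)=4922368/31381059609, P(S=-8)=20920064/31381059609, P(S=-6)=669442048/282429536481, P(S=-4)=669442048/94143178827, P(S=-2)=1704034304/94143178827, P(S=0)=11076222976/282429536481, P(S=2)=6816137216/94143178827, P(S=4)=10711072768/94143178827, P(S=6)=42844291072/282429536481, P(S=8)=5355536384/31381059609, P(S=10)=5040504832/31381059609, P(S=12)=35283533824/282429536481, P(S=14)=7428112384/94143178827, P(S=16)=3714056192/94143178827, P(S=18)=4244635648/282429536481, P(S=20)=385875968/94143178827, P(S=22)=67108864/94143178827, P(S=24)=16777216/282429536481
E[|S_24|] = Σ_m |m|·P(S_24=m) = 769378008488/94143178827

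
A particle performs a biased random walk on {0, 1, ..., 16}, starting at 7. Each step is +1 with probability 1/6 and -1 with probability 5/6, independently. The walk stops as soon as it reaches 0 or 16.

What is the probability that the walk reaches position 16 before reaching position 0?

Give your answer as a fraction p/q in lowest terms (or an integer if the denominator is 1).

Answer: 19531/38146972656

Derivation:
Biased walk: p = 1/6, q = 5/6, r = q/p = 5
Gambler's ruin: P(hit 16 before 0 | start at 7) = (1 - r^a)/(1 - r^N)
r^7 = 78125; r^16 = 152587890625
P = (1 - 78125) / (1 - 152587890625) = -78124 / -152587890624 = 19531/38146972656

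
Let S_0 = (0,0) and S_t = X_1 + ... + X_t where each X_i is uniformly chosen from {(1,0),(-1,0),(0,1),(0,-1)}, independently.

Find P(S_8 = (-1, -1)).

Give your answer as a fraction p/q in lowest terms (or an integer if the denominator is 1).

Let h be the number of horizontal steps (so 8-h are vertical). To end at (-1,-1) need (h-1)/2 right-steps and ((8-h)-1)/2 up-steps.
Sum over h with 1 ≤ h ≤ 7, h ≡ 1 (mod 2), 8-h ≡ 1 (mod 2):
h=1: C(8,1)·C(1,0)·C(7,3) = 8·1·35 = 280
h=3: C(8,3)·C(3,1)·C(5,2) = 56·3·10 = 1680
h=5: C(8,5)·C(5,2)·C(3,1) = 56·10·3 = 1680
h=7: C(8,7)·C(7,3)·C(1,0) = 8·35·1 = 280
Total favorable: 3920
Total paths: 4^8 = 65536
P = 3920/65536 = 245/4096

Answer: 245/4096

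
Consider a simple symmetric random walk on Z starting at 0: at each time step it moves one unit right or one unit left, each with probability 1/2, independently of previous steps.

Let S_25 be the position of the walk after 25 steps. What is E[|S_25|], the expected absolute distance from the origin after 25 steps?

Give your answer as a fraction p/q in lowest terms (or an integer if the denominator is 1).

Answer: 16900975/4194304

Derivation:
S_25 takes values m ≡ 1 (mod 2) with |m| ≤ 25; P(S_25=m) = C(25,(25+m)/2)/2^25.
Total paths: 2^25 = 33554432
Distribution: P(S=-25)=1/33554432, P(S=-23)=25/33554432, P(S=-21)=300/33554432, P(S=-19)=2300/33554432, P(S=-17)=12650/33554432, P(S=-15)=53130/33554432, P(S=-13)=177100/33554432, P(S=-11)=480700/33554432, P(S=-9)=1081575/33554432, P(S=-7)=2042975/33554432, P(S=-5)=3268760/33554432, P(S=-3)=4457400/33554432, P(S=-1)=5200300/33554432, P(S=1)=5200300/33554432, P(S=3)=4457400/33554432, P(S=5)=3268760/33554432, P(S=7)=2042975/33554432, P(S=9)=1081575/33554432, P(S=11)=480700/33554432, P(S=13)=177100/33554432, P(S=15)=53130/33554432, P(S=17)=12650/33554432, P(S=19)=2300/33554432, P(S=21)=300/33554432, P(S=23)=25/33554432, P(S=25)=1/33554432
E[|S_25|] = Σ_m |m|·P(S_25=m) = 135207800/33554432 = 16900975/4194304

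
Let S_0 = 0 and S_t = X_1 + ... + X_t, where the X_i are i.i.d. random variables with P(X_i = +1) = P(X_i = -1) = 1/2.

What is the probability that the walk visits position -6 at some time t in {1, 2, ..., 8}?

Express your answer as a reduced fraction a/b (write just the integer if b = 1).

Answer: 5/128

Derivation:
Count via complement. Let g(t,s) = #length-t paths at position s with S_1..S_t all ≠ -6.
g(t,s) = g(t-1,s-1) + g(t-1,s+1) for s ≠ -6; g(t,-6) = 0.
t=0: g(0,0)=1
t=1: g(1,-1)=1 g(1,1)=1
t=2: g(2,-2)=1 g(2,0)=2 g(2,2)=1
t=3: g(3,-3)=1 g(3,-1)=3 g(3,1)=3 g(3,3)=1
t=4: g(4,-4)=1 g(4,-2)=4 g(4,0)=6 g(4,2)=4 g(4,4)=1
t=5: g(5,-5)=1 g(5,-3)=5 g(5,-1)=10 g(5,1)=10 g(5,3)=5 g(5,5)=1
t=6: g(6,-4)=6 g(6,-2)=15 g(6,0)=20 g(6,2)=15 g(6,4)=6 g(6,6)=1
t=7: g(7,-5)=6 g(7,-3)=21 g(7,-1)=35 g(7,1)=35 g(7,3)=21 g(7,5)=7 g(7,7)=1
t=8: g(8,-4)=27 g(8,-2)=56 g(8,0)=70 g(8,2)=56 g(8,4)=28 g(8,6)=8 g(8,8)=1
Paths never hitting -6: Σ_s g(8,s) = 246
Paths hitting -6: 2^8 - 246 = 10
P = 10/256 = 5/128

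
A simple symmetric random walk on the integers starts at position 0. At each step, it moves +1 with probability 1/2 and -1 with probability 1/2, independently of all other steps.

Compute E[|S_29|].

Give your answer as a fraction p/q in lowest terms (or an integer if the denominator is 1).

Answer: 145422675/33554432

Derivation:
S_29 takes values m ≡ 1 (mod 2) with |m| ≤ 29; P(S_29=m) = C(29,(29+m)/2)/2^29.
Total paths: 2^29 = 536870912
Distribution: P(S=-29)=1/536870912, P(S=-27)=29/536870912, P(S=-25)=406/536870912, P(S=-23)=3654/536870912, P(S=-21)=23751/536870912, P(S=-19)=118755/536870912, P(S=-17)=475020/536870912, P(S=-15)=1560780/536870912, P(S=-13)=4292145/536870912, P(S=-11)=10015005/536870912, P(S=-9)=20030010/536870912, P(S=-7)=34597290/536870912, P(S=-5)=51895935/536870912, P(S=-3)=67863915/536870912, P(S=-1)=77558760/536870912, P(S=1)=77558760/536870912, P(S=3)=67863915/536870912, P(S=5)=51895935/536870912, P(S=7)=34597290/536870912, P(S=9)=20030010/536870912, P(S=11)=10015005/536870912, P(S=13)=4292145/536870912, P(S=15)=1560780/536870912, P(S=17)=475020/536870912, P(S=19)=118755/536870912, P(S=21)=23751/536870912, P(S=23)=3654/536870912, P(S=25)=406/536870912, P(S=27)=29/536870912, P(S=29)=1/536870912
E[|S_29|] = Σ_m |m|·P(S_29=m) = 2326762800/536870912 = 145422675/33554432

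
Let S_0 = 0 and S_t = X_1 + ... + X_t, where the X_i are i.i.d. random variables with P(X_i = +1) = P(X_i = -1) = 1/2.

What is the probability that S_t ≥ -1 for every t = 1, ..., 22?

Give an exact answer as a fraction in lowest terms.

Let f(t,s) = #length-t paths at position s with S_1..S_t all ≥ -1.
f(t,s) = f(t-1,s-1) + f(t-1,s+1) for s ≥ -1; f(t,s) = 0 for s < -1.
t=0: f(0,0)=1
t=1: f(1,-1)=1 f(1,1)=1
t=2: f(2,0)=2 f(2,2)=1
t=3: f(3,-1)=2 f(3,1)=3 f(3,3)=1
t=4: f(4,0)=5 f(4,2)=4 f(4,4)=1
t=5: f(5,-1)=5 f(5,1)=9 f(5,3)=5 f(5,5)=1
t=6: f(6,0)=14 f(6,2)=14 f(6,4)=6 f(6,6)=1
t=7: f(7,-1)=14 f(7,1)=28 f(7,3)=20 f(7,5)=7 f(7,7)=1
t=8: f(8,0)=42 f(8,2)=48 f(8,4)=27 f(8,6)=8 f(8,8)=1
t=9: f(9,-1)=42 f(9,1)=90 f(9,3)=75 f(9,5)=35 f(9,7)=9 f(9,9)=1
t=10: f(10,0)=132 f(10,2)=165 f(10,4)=110 f(10,6)=44 f(10,8)=10 f(10,10)=1
t=11: f(11,-1)=132 f(11,1)=297 f(11,3)=275 f(11,5)=154 f(11,7)=54 f(11,9)=11 f(11,11)=1
t=12: f(12,0)=429 f(12,2)=572 f(12,4)=429 f(12,6)=208 f(12,8)=65 f(12,10)=12 f(12,12)=1
t=13: f(13,-1)=429 f(13,1)=1001 f(13,3)=1001 f(13,5)=637 f(13,7)=273 f(13,9)=77 f(13,11)=13 f(13,13)=1
t=14: f(14,0)=1430 f(14,2)=2002 f(14,4)=1638 f(14,6)=910 f(14,8)=350 f(14,10)=90 f(14,12)=14 f(14,14)=1
t=15: f(15,-1)=1430 f(15,1)=3432 f(15,3)=3640 f(15,5)=2548 f(15,7)=1260 f(15,9)=440 f(15,11)=104 f(15,13)=15 f(15,15)=1
t=16: f(16,0)=4862 f(16,2)=7072 f(16,4)=6188 f(16,6)=3808 f(16,8)=1700 f(16,10)=544 f(16,12)=119 f(16,14)=16 f(16,16)=1
t=17: f(17,-1)=4862 f(17,1)=11934 f(17,3)=13260 f(17,5)=9996 f(17,7)=5508 f(17,9)=2244 f(17,11)=663 f(17,13)=135 f(17,15)=17 f(17,17)=1
t=18: f(18,0)=16796 f(18,2)=25194 f(18,4)=23256 f(18,6)=15504 f(18,8)=7752 f(18,10)=2907 f(18,12)=798 f(18,14)=152 f(18,16)=18 f(18,18)=1
t=19: f(19,-1)=16796 f(19,1)=41990 f(19,3)=48450 f(19,5)=38760 f(19,7)=23256 f(19,9)=10659 f(19,11)=3705 f(19,13)=950 f(19,15)=170 f(19,17)=19 f(19,19)=1
t=20: f(20,0)=58786 f(20,2)=90440 f(20,4)=87210 f(20,6)=62016 f(20,8)=33915 f(20,10)=14364 f(20,12)=4655 f(20,14)=1120 f(20,16)=189 f(20,18)=20 f(20,20)=1
t=21: f(21,-1)=58786 f(21,1)=149226 f(21,3)=177650 f(21,5)=149226 f(21,7)=95931 f(21,9)=48279 f(21,11)=19019 f(21,13)=5775 f(21,15)=1309 f(21,17)=209 f(21,19)=21 f(21,21)=1
t=22: f(22,0)=208012 f(22,2)=326876 f(22,4)=326876 f(22,6)=245157 f(22,8)=144210 f(22,10)=67298 f(22,12)=24794 f(22,14)=7084 f(22,16)=1518 f(22,18)=230 f(22,20)=22 f(22,22)=1
Σ_s f(22,s) = 1352078
P = 1352078/4194304 = 676039/2097152

Answer: 676039/2097152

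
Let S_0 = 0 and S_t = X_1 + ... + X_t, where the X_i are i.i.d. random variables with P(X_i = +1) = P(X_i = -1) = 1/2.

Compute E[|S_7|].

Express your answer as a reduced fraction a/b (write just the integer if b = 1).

Answer: 35/16

Derivation:
S_7 takes values m ≡ 1 (mod 2) with |m| ≤ 7; P(S_7=m) = C(7,(7+m)/2)/2^7.
Total paths: 2^7 = 128
Distribution: P(S=-7)=1/128, P(S=-5)=7/128, P(S=-3)=21/128, P(S=-1)=35/128, P(S=1)=35/128, P(S=3)=21/128, P(S=5)=7/128, P(S=7)=1/128
E[|S_7|] = Σ_m |m|·P(S_7=m) = 280/128 = 35/16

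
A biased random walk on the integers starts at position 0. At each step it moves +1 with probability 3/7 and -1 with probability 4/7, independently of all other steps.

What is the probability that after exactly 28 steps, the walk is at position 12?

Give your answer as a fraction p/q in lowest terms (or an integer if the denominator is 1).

Answer: 101461824360285143040/65712362363534280139543

Derivation:
To reach position 12 after 28 steps: need 20 steps of +1 and 8 steps of -1.
Number of such sequences: C(28,20) = 3108105
Each has probability (3/7)^20 · (4/7)^8 = 228509902503936/459986536544739960976801
P = 3108105 · 228509902503936/459986536544739960976801 = 101461824360285143040/65712362363534280139543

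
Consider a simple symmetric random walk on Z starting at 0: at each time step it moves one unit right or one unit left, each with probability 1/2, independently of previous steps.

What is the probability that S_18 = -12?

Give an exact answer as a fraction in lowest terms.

To reach position -12 after 18 steps: need 3 steps of +1 and 15 of -1.
Favorable paths: C(18,3) = 816
Total paths: 2^18 = 262144
P = 816/262144 = 51/16384

Answer: 51/16384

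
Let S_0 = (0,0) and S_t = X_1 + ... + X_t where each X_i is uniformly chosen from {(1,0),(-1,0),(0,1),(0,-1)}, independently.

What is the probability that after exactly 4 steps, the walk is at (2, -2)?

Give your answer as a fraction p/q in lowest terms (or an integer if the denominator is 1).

Answer: 3/128

Derivation:
Let h be the number of horizontal steps (so 4-h are vertical). To end at (2,-2) need (h+2)/2 right-steps and ((4-h)-2)/2 up-steps.
Sum over h with 2 ≤ h ≤ 2, h ≡ 0 (mod 2), 4-h ≡ 0 (mod 2):
h=2: C(4,2)·C(2,2)·C(2,0) = 6·1·1 = 6
Total favorable: 6
Total paths: 4^4 = 256
P = 6/256 = 3/128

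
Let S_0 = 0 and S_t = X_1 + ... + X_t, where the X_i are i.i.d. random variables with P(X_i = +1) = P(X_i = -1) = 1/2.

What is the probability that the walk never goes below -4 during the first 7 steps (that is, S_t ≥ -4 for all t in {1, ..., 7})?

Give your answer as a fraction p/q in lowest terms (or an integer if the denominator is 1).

Answer: 119/128

Derivation:
Let f(t,s) = #length-t paths at position s with S_1..S_t all ≥ -4.
f(t,s) = f(t-1,s-1) + f(t-1,s+1) for s ≥ -4; f(t,s) = 0 for s < -4.
t=0: f(0,0)=1
t=1: f(1,-1)=1 f(1,1)=1
t=2: f(2,-2)=1 f(2,0)=2 f(2,2)=1
t=3: f(3,-3)=1 f(3,-1)=3 f(3,1)=3 f(3,3)=1
t=4: f(4,-4)=1 f(4,-2)=4 f(4,0)=6 f(4,2)=4 f(4,4)=1
t=5: f(5,-3)=5 f(5,-1)=10 f(5,1)=10 f(5,3)=5 f(5,5)=1
t=6: f(6,-4)=5 f(6,-2)=15 f(6,0)=20 f(6,2)=15 f(6,4)=6 f(6,6)=1
t=7: f(7,-3)=20 f(7,-1)=35 f(7,1)=35 f(7,3)=21 f(7,5)=7 f(7,7)=1
Σ_s f(7,s) = 119
P = 119/128 = 119/128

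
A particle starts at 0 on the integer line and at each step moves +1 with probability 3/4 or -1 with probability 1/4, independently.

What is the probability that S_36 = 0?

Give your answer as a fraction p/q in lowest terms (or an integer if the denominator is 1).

To be at 0 after 36 steps: need exactly 18 steps of +1 and 18 of -1.
Number of such sequences: C(36,18) = 9075135300
Each has probability (3/4)^18 · (1/4)^18 = 387420489/4722366482869645213696
P = 9075135300 · 387420489/4722366482869645213696 = 878973338916790425/1180591620717411303424

Answer: 878973338916790425/1180591620717411303424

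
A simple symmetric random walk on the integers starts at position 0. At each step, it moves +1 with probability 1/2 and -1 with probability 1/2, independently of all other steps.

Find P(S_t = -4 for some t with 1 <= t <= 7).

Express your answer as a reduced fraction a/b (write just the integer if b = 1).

Count via complement. Let g(t,s) = #length-t paths at position s with S_1..S_t all ≠ -4.
g(t,s) = g(t-1,s-1) + g(t-1,s+1) for s ≠ -4; g(t,-4) = 0.
t=0: g(0,0)=1
t=1: g(1,-1)=1 g(1,1)=1
t=2: g(2,-2)=1 g(2,0)=2 g(2,2)=1
t=3: g(3,-3)=1 g(3,-1)=3 g(3,1)=3 g(3,3)=1
t=4: g(4,-2)=4 g(4,0)=6 g(4,2)=4 g(4,4)=1
t=5: g(5,-3)=4 g(5,-1)=10 g(5,1)=10 g(5,3)=5 g(5,5)=1
t=6: g(6,-2)=14 g(6,0)=20 g(6,2)=15 g(6,4)=6 g(6,6)=1
t=7: g(7,-3)=14 g(7,-1)=34 g(7,1)=35 g(7,3)=21 g(7,5)=7 g(7,7)=1
Paths never hitting -4: Σ_s g(7,s) = 112
Paths hitting -4: 2^7 - 112 = 16
P = 16/128 = 1/8

Answer: 1/8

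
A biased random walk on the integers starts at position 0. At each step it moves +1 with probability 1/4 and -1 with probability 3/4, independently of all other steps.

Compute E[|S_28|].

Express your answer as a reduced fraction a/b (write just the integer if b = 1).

S_28 takes values m ≡ 0 (mod 2) with |m| ≤ 28; P(S_28=m) = C(28,(28+m)/2) · (1/4)^((28+m)/2) · (3/4)^((28-m)/2).
Distribution: P(S=-28)=22876792454961/72057594037927936, P(S=-26)=53379182394909/18014398509481984, P(S=-24)=480412641554181/36028797018963968, P(S=-22)=693929371133817/18014398509481984, P(S=-20)=5782744759448475/72057594037927936, P(S=-18)=1156548951889695/9007199254740992, P(S=-16)=2955625099273665/18014398509481984, P(S=-14)=1548184575810015/9007199254740992, P(S=-12)=10837292030670105/72057594037927936, P(S=-10)=2006905931605575/18014398509481984, P(S=-8)=2542080846700395/36028797018963968, P(S=-6)=693294776372835/18014398509481984, P(S=-4)=1309556799815355/72057594037927936, P(S=-2)=33578379482445/4503599627370496, P(S=0)=23984556773175/9007199254740992, P(S=2)=3730931053605/4503599627370496, P(S=4)=16167367898955/72057594037927936, P(S=6)=951021641115/18014398509481984, P(S=8)=387453261195/36028797018963968, P(S=10)=33987128175/18014398509481984, P(S=12)=20392276905/72057594037927936, P(S=14)=323686935/9007199254740992, P(S=16)=68660865/18014398509481984, P(S=18)=2985255/9007199254740992, P(S=20)=1658475/72057594037927936, P(S=22)=22113/18014398509481984, P(S=24)=1701/36028797018963968, P(S=26)=21/18014398509481984, P(S=28)=1/72057594037927936
E[|S_28|] = Σ_m |m|·P(S_28=m) = 31538617912945661/2251799813685248

Answer: 31538617912945661/2251799813685248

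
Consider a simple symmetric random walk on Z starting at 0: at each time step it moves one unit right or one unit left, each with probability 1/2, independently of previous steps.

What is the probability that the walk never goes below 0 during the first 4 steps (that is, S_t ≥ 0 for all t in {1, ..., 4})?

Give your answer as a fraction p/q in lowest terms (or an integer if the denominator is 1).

Let f(t,s) = #length-t paths at position s with S_1..S_t all ≥ 0.
f(t,s) = f(t-1,s-1) + f(t-1,s+1) for s ≥ 0; f(t,s) = 0 for s < 0.
t=0: f(0,0)=1
t=1: f(1,1)=1
t=2: f(2,0)=1 f(2,2)=1
t=3: f(3,1)=2 f(3,3)=1
t=4: f(4,0)=2 f(4,2)=3 f(4,4)=1
Σ_s f(4,s) = 6
P = 6/16 = 3/8

Answer: 3/8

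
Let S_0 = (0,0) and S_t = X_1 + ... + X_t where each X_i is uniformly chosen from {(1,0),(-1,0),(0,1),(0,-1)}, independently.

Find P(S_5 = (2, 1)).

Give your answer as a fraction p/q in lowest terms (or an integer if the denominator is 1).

Answer: 25/512

Derivation:
Let h be the number of horizontal steps (so 5-h are vertical). To end at (2,1) need (h+2)/2 right-steps and ((5-h)+1)/2 up-steps.
Sum over h with 2 ≤ h ≤ 4, h ≡ 0 (mod 2), 5-h ≡ 1 (mod 2):
h=2: C(5,2)·C(2,2)·C(3,2) = 10·1·3 = 30
h=4: C(5,4)·C(4,3)·C(1,1) = 5·4·1 = 20
Total favorable: 50
Total paths: 4^5 = 1024
P = 50/1024 = 25/512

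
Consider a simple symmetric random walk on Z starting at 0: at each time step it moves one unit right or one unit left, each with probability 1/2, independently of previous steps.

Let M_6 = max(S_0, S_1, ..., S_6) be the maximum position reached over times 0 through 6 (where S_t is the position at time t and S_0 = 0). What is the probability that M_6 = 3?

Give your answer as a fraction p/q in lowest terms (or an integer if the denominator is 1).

Let M_6 = max(S_0,...,S_6). Use the reflection principle: for j ≥ 1, #{paths with M_6 ≥ j} = #{S_6 ≥ j} + #{S_6 ≥ j+1}.
By reflection, #{M_6 ≥ 3} = #{S_6 ≥ 3} + #{S_6 ≥ 4} = 7 + 7 = 14.
#{M_6 ≥ 4} = #{S_6 ≥ 4} + #{S_6 ≥ 5} = 7 + 1 = 8.
#{M_6 = 3} = 14 - 8 = 6.
P(M_6 = 3) = 6/64 = 3/32

Answer: 3/32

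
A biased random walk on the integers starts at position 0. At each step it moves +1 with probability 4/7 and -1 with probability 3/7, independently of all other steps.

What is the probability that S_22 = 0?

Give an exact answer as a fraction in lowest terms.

Answer: 74877411564453888/558545864083284007

Derivation:
To be at 0 after 22 steps: need exactly 11 steps of +1 and 11 of -1.
Number of such sequences: C(22,11) = 705432
Each has probability (4/7)^11 · (3/7)^11 = 743008370688/3909821048582988049
P = 705432 · 743008370688/3909821048582988049 = 74877411564453888/558545864083284007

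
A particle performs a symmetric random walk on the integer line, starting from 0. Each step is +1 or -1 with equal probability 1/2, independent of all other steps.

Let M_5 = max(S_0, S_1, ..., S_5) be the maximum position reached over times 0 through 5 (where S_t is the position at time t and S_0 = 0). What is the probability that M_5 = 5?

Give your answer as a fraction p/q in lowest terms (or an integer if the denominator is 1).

Let M_5 = max(S_0,...,S_5). Use the reflection principle: for j ≥ 1, #{paths with M_5 ≥ j} = #{S_5 ≥ j} + #{S_5 ≥ j+1}.
By reflection, #{M_5 ≥ 5} = #{S_5 ≥ 5} + #{S_5 ≥ 6} = 1 + 0 = 1.
#{M_5 ≥ 6} = #{S_5 ≥ 6} + #{S_5 ≥ 7} = 0 + 0 = 0.
#{M_5 = 5} = 1 - 0 = 1.
P(M_5 = 5) = 1/32 = 1/32

Answer: 1/32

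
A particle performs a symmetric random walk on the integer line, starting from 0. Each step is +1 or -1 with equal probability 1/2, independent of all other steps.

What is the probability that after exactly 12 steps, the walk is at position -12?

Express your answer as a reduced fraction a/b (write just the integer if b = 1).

To reach position -12 after 12 steps: need 0 steps of +1 and 12 of -1.
Favorable paths: C(12,0) = 1
Total paths: 2^12 = 4096
P = 1/4096 = 1/4096

Answer: 1/4096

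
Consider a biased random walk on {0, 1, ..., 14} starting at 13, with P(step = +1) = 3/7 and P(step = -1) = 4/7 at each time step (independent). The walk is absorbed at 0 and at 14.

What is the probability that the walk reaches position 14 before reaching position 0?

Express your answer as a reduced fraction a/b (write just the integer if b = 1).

Biased walk: p = 3/7, q = 4/7, r = q/p = 4/3
Gambler's ruin: P(hit 14 before 0 | start at 13) = (1 - r^a)/(1 - r^N)
r^13 = 67108864/1594323; r^14 = 268435456/4782969
P = (1 - 67108864/1594323) / (1 - 268435456/4782969) = -65514541/1594323 / -263652487/4782969 = 196543623/263652487

Answer: 196543623/263652487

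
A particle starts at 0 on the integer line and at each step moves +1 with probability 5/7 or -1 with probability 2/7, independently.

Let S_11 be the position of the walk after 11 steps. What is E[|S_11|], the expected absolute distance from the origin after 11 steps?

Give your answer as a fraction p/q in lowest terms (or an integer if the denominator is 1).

S_11 takes values m ≡ 1 (mod 2) with |m| ≤ 11; P(S_11=m) = C(11,(11+m)/2) · (5/7)^((11+m)/2) · (2/7)^((11-m)/2).
Distribution: P(S=-11)=2048/1977326743, P(S=-9)=56320/1977326743, P(S=-7)=704000/1977326743, P(S=-5)=5280000/1977326743, P(S=-3)=26400000/1977326743, P(S=-1)=13200000/282475249, P(S=1)=33000000/282475249, P(S=3)=412500000/1977326743, P(S=5)=515625000/1977326743, P(S=7)=429687500/1977326743, P(S=9)=214843750/1977326743, P(S=11)=48828125/1977326743
E[|S_11|] = Σ_m |m|·P(S_11=m) = 198542817/40353607

Answer: 198542817/40353607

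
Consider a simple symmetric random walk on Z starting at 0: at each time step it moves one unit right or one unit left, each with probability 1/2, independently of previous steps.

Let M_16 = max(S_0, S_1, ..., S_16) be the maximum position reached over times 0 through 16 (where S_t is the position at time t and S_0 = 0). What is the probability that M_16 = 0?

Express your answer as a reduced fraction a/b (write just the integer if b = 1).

Let M_16 = max(S_0,...,S_16). Use the reflection principle: for j ≥ 1, #{paths with M_16 ≥ j} = #{S_16 ≥ j} + #{S_16 ≥ j+1}.
P(M_16 ≥ 0) = 1 since S_0 = 0, so #{M_16 ≥ 0} = 65536.
#{M_16 ≥ 1} = #{S_16 ≥ 1} + #{S_16 ≥ 2} = 26333 + 26333 = 52666.
#{M_16 = 0} = 65536 - 52666 = 12870.
P(M_16 = 0) = 12870/65536 = 6435/32768

Answer: 6435/32768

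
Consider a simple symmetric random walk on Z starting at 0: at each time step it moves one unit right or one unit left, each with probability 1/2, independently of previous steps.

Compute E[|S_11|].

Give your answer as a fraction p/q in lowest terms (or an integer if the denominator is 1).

S_11 takes values m ≡ 1 (mod 2) with |m| ≤ 11; P(S_11=m) = C(11,(11+m)/2)/2^11.
Total paths: 2^11 = 2048
Distribution: P(S=-11)=1/2048, P(S=-9)=11/2048, P(S=-7)=55/2048, P(S=-5)=165/2048, P(S=-3)=330/2048, P(S=-1)=462/2048, P(S=1)=462/2048, P(S=3)=330/2048, P(S=5)=165/2048, P(S=7)=55/2048, P(S=9)=11/2048, P(S=11)=1/2048
E[|S_11|] = Σ_m |m|·P(S_11=m) = 5544/2048 = 693/256

Answer: 693/256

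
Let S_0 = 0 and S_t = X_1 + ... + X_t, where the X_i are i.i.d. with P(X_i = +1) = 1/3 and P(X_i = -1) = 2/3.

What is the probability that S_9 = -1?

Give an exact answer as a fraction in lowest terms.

Answer: 448/2187

Derivation:
To reach position -1 after 9 steps: need 4 steps of +1 and 5 steps of -1.
Number of such sequences: C(9,4) = 126
Each has probability (1/3)^4 · (2/3)^5 = 32/19683
P = 126 · 32/19683 = 448/2187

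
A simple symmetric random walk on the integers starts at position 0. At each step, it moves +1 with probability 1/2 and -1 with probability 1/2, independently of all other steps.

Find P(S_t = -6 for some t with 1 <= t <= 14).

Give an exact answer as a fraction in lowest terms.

Answer: 1941/16384

Derivation:
Count via complement. Let g(t,s) = #length-t paths at position s with S_1..S_t all ≠ -6.
g(t,s) = g(t-1,s-1) + g(t-1,s+1) for s ≠ -6; g(t,-6) = 0.
t=0: g(0,0)=1
t=1: g(1,-1)=1 g(1,1)=1
t=2: g(2,-2)=1 g(2,0)=2 g(2,2)=1
t=3: g(3,-3)=1 g(3,-1)=3 g(3,1)=3 g(3,3)=1
t=4: g(4,-4)=1 g(4,-2)=4 g(4,0)=6 g(4,2)=4 g(4,4)=1
t=5: g(5,-5)=1 g(5,-3)=5 g(5,-1)=10 g(5,1)=10 g(5,3)=5 g(5,5)=1
t=6: g(6,-4)=6 g(6,-2)=15 g(6,0)=20 g(6,2)=15 g(6,4)=6 g(6,6)=1
t=7: g(7,-5)=6 g(7,-3)=21 g(7,-1)=35 g(7,1)=35 g(7,3)=21 g(7,5)=7 g(7,7)=1
t=8: g(8,-4)=27 g(8,-2)=56 g(8,0)=70 g(8,2)=56 g(8,4)=28 g(8,6)=8 g(8,8)=1
t=9: g(9,-5)=27 g(9,-3)=83 g(9,-1)=126 g(9,1)=126 g(9,3)=84 g(9,5)=36 g(9,7)=9 g(9,9)=1
t=10: g(10,-4)=110 g(10,-2)=209 g(10,0)=252 g(10,2)=210 g(10,4)=120 g(10,6)=45 g(10,8)=10 g(10,10)=1
t=11: g(11,-5)=110 g(11,-3)=319 g(11,-1)=461 g(11,1)=462 g(11,3)=330 g(11,5)=165 g(11,7)=55 g(11,9)=11 g(11,11)=1
t=12: g(12,-4)=429 g(12,-2)=780 g(12,0)=923 g(12,2)=792 g(12,4)=495 g(12,6)=220 g(12,8)=66 g(12,10)=12 g(12,12)=1
t=13: g(13,-5)=429 g(13,-3)=1209 g(13,-1)=1703 g(13,1)=1715 g(13,3)=1287 g(13,5)=715 g(13,7)=286 g(13,9)=78 g(13,11)=13 g(13,13)=1
t=14: g(14,-4)=1638 g(14,-2)=2912 g(14,0)=3418 g(14,2)=3002 g(14,4)=2002 g(14,6)=1001 g(14,8)=364 g(14,10)=91 g(14,12)=14 g(14,14)=1
Paths never hitting -6: Σ_s g(14,s) = 14443
Paths hitting -6: 2^14 - 14443 = 1941
P = 1941/16384 = 1941/16384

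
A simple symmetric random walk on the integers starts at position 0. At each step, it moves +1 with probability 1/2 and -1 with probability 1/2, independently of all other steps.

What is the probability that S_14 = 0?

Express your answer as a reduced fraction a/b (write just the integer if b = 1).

To return to 0 after 14 steps: need exactly 7 steps of +1 and 7 of -1.
Favorable paths: C(14,7) = 3432
Total paths: 2^14 = 16384
P = 3432/16384 = 429/2048

Answer: 429/2048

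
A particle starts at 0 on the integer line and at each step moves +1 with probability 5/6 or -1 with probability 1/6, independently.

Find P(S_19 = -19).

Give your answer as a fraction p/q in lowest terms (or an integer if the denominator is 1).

To reach position -19 after 19 steps: need 0 steps of +1 and 19 steps of -1.
Number of such sequences: C(19,0) = 1
Each has probability (5/6)^0 · (1/6)^19 = 1/609359740010496
P = 1 · 1/609359740010496 = 1/609359740010496

Answer: 1/609359740010496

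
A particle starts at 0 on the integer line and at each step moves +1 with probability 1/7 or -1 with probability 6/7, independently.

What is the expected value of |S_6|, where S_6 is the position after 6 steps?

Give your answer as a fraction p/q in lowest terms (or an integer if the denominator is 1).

Answer: 506670/117649

Derivation:
S_6 takes values m ≡ 0 (mod 2) with |m| ≤ 6; P(S_6=m) = C(6,(6+m)/2) · (1/7)^((6+m)/2) · (6/7)^((6-m)/2).
Distribution: P(S=-6)=46656/117649, P(S=-4)=46656/117649, P(S=-2)=19440/117649, P(S=0)=4320/117649, P(S=2)=540/117649, P(S=4)=36/117649, P(S=6)=1/117649
E[|S_6|] = Σ_m |m|·P(S_6=m) = 506670/117649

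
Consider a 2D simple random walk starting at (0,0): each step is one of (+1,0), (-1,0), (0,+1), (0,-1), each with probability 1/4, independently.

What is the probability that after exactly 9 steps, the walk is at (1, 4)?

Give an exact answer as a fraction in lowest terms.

Answer: 189/16384

Derivation:
Let h be the number of horizontal steps (so 9-h are vertical). To end at (1,4) need (h+1)/2 right-steps and ((9-h)+4)/2 up-steps.
Sum over h with 1 ≤ h ≤ 5, h ≡ 1 (mod 2), 9-h ≡ 0 (mod 2):
h=1: C(9,1)·C(1,1)·C(8,6) = 9·1·28 = 252
h=3: C(9,3)·C(3,2)·C(6,5) = 84·3·6 = 1512
h=5: C(9,5)·C(5,3)·C(4,4) = 126·10·1 = 1260
Total favorable: 3024
Total paths: 4^9 = 262144
P = 3024/262144 = 189/16384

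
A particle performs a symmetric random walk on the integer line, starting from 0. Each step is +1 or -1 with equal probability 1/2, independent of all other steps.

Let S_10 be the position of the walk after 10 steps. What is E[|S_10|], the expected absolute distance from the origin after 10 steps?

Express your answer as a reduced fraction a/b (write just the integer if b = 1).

S_10 takes values m ≡ 0 (mod 2) with |m| ≤ 10; P(S_10=m) = C(10,(10+m)/2)/2^10.
Total paths: 2^10 = 1024
Distribution: P(S=-10)=1/1024, P(S=-8)=10/1024, P(S=-6)=45/1024, P(S=-4)=120/1024, P(S=-2)=210/1024, P(S=0)=252/1024, P(S=2)=210/1024, P(S=4)=120/1024, P(S=6)=45/1024, P(S=8)=10/1024, P(S=10)=1/1024
E[|S_10|] = Σ_m |m|·P(S_10=m) = 2520/1024 = 315/128

Answer: 315/128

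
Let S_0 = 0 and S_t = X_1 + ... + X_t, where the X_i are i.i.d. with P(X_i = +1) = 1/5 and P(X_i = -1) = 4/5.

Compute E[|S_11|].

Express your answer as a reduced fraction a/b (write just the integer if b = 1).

S_11 takes values m ≡ 1 (mod 2) with |m| ≤ 11; P(S_11=m) = C(11,(11+m)/2) · (1/5)^((11+m)/2) · (4/5)^((11-m)/2).
Distribution: P(S=-11)=4194304/48828125, P(S=-9)=11534336/48828125, P(S=-7)=2883584/9765625, P(S=-5)=2162688/9765625, P(S=-3)=1081344/9765625, P(S=-1)=1892352/48828125, P(S=1)=473088/48828125, P(S=3)=16896/9765625, P(S=5)=2112/9765625, P(S=7)=176/9765625, P(S=9)=44/48828125, P(S=11)=1/48828125
E[|S_11|] = Σ_m |m|·P(S_11=m) = 64767483/9765625

Answer: 64767483/9765625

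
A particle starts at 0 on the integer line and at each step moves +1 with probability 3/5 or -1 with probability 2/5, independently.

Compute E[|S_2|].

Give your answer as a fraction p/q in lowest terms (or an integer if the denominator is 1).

Answer: 26/25

Derivation:
S_2 takes values m ≡ 0 (mod 2) with |m| ≤ 2; P(S_2=m) = C(2,(2+m)/2) · (3/5)^((2+m)/2) · (2/5)^((2-m)/2).
Distribution: P(S=-2)=4/25, P(S=0)=12/25, P(S=2)=9/25
E[|S_2|] = Σ_m |m|·P(S_2=m) = 26/25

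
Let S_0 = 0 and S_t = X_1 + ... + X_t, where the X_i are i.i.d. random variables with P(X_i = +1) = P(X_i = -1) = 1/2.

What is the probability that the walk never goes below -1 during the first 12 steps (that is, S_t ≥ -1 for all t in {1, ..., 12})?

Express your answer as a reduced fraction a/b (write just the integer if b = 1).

Answer: 429/1024

Derivation:
Let f(t,s) = #length-t paths at position s with S_1..S_t all ≥ -1.
f(t,s) = f(t-1,s-1) + f(t-1,s+1) for s ≥ -1; f(t,s) = 0 for s < -1.
t=0: f(0,0)=1
t=1: f(1,-1)=1 f(1,1)=1
t=2: f(2,0)=2 f(2,2)=1
t=3: f(3,-1)=2 f(3,1)=3 f(3,3)=1
t=4: f(4,0)=5 f(4,2)=4 f(4,4)=1
t=5: f(5,-1)=5 f(5,1)=9 f(5,3)=5 f(5,5)=1
t=6: f(6,0)=14 f(6,2)=14 f(6,4)=6 f(6,6)=1
t=7: f(7,-1)=14 f(7,1)=28 f(7,3)=20 f(7,5)=7 f(7,7)=1
t=8: f(8,0)=42 f(8,2)=48 f(8,4)=27 f(8,6)=8 f(8,8)=1
t=9: f(9,-1)=42 f(9,1)=90 f(9,3)=75 f(9,5)=35 f(9,7)=9 f(9,9)=1
t=10: f(10,0)=132 f(10,2)=165 f(10,4)=110 f(10,6)=44 f(10,8)=10 f(10,10)=1
t=11: f(11,-1)=132 f(11,1)=297 f(11,3)=275 f(11,5)=154 f(11,7)=54 f(11,9)=11 f(11,11)=1
t=12: f(12,0)=429 f(12,2)=572 f(12,4)=429 f(12,6)=208 f(12,8)=65 f(12,10)=12 f(12,12)=1
Σ_s f(12,s) = 1716
P = 1716/4096 = 429/1024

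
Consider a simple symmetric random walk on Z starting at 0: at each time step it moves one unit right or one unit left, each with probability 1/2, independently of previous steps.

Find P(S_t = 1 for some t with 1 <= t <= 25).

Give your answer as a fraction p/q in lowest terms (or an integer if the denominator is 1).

Count via complement. Let g(t,s) = #length-t paths at position s with S_1..S_t all ≠ 1.
g(t,s) = g(t-1,s-1) + g(t-1,s+1) for s ≠ 1; g(t,1) = 0.
t=0: g(0,0)=1
t=1: g(1,-1)=1
t=2: g(2,-2)=1 g(2,0)=1
t=3: g(3,-3)=1 g(3,-1)=2
t=4: g(4,-4)=1 g(4,-2)=3 g(4,0)=2
t=5: g(5,-5)=1 g(5,-3)=4 g(5,-1)=5
t=6: g(6,-6)=1 g(6,-4)=5 g(6,-2)=9 g(6,0)=5
t=7: g(7,-7)=1 g(7,-5)=6 g(7,-3)=14 g(7,-1)=14
t=8: g(8,-8)=1 g(8,-6)=7 g(8,-4)=20 g(8,-2)=28 g(8,0)=14
t=9: g(9,-9)=1 g(9,-7)=8 g(9,-5)=27 g(9,-3)=48 g(9,-1)=42
t=10: g(10,-10)=1 g(10,-8)=9 g(10,-6)=35 g(10,-4)=75 g(10,-2)=90 g(10,0)=42
t=11: g(11,-11)=1 g(11,-9)=10 g(11,-7)=44 g(11,-5)=110 g(11,-3)=165 g(11,-1)=132
t=12: g(12,-12)=1 g(12,-10)=11 g(12,-8)=54 g(12,-6)=154 g(12,-4)=275 g(12,-2)=297 g(12,0)=132
t=13: g(13,-13)=1 g(13,-11)=12 g(13,-9)=65 g(13,-7)=208 g(13,-5)=429 g(13,-3)=572 g(13,-1)=429
t=14: g(14,-14)=1 g(14,-12)=13 g(14,-10)=77 g(14,-8)=273 g(14,-6)=637 g(14,-4)=1001 g(14,-2)=1001 g(14,0)=429
t=15: g(15,-15)=1 g(15,-13)=14 g(15,-11)=90 g(15,-9)=350 g(15,-7)=910 g(15,-5)=1638 g(15,-3)=2002 g(15,-1)=1430
t=16: g(16,-16)=1 g(16,-14)=15 g(16,-12)=104 g(16,-10)=440 g(16,-8)=1260 g(16,-6)=2548 g(16,-4)=3640 g(16,-2)=3432 g(16,0)=1430
t=17: g(17,-17)=1 g(17,-15)=16 g(17,-13)=119 g(17,-11)=544 g(17,-9)=1700 g(17,-7)=3808 g(17,-5)=6188 g(17,-3)=7072 g(17,-1)=4862
t=18: g(18,-18)=1 g(18,-16)=17 g(18,-14)=135 g(18,-12)=663 g(18,-10)=2244 g(18,-8)=5508 g(18,-6)=9996 g(18,-4)=13260 g(18,-2)=11934 g(18,0)=4862
t=19: g(19,-19)=1 g(19,-17)=18 g(19,-15)=152 g(19,-13)=798 g(19,-11)=2907 g(19,-9)=7752 g(19,-7)=15504 g(19,-5)=23256 g(19,-3)=25194 g(19,-1)=16796
t=20: g(20,-20)=1 g(20,-18)=19 g(20,-16)=170 g(20,-14)=950 g(20,-12)=3705 g(20,-10)=10659 g(20,-8)=23256 g(20,-6)=38760 g(20,-4)=48450 g(20,-2)=41990 g(20,0)=16796
t=21: g(21,-21)=1 g(21,-19)=20 g(21,-17)=189 g(21,-15)=1120 g(21,-13)=4655 g(21,-11)=14364 g(21,-9)=33915 g(21,-7)=62016 g(21,-5)=87210 g(21,-3)=90440 g(21,-1)=58786
t=22: g(22,-22)=1 g(22,-20)=21 g(22,-18)=209 g(22,-16)=1309 g(22,-14)=5775 g(22,-12)=19019 g(22,-10)=48279 g(22,-8)=95931 g(22,-6)=149226 g(22,-4)=177650 g(22,-2)=149226 g(22,0)=58786
t=23: g(23,-23)=1 g(23,-21)=22 g(23,-19)=230 g(23,-17)=1518 g(23,-15)=7084 g(23,-13)=24794 g(23,-11)=67298 g(23,-9)=144210 g(23,-7)=245157 g(23,-5)=326876 g(23,-3)=326876 g(23,-1)=208012
t=24: g(24,-24)=1 g(24,-22)=23 g(24,-20)=252 g(24,-18)=1748 g(24,-16)=8602 g(24,-14)=31878 g(24,-12)=92092 g(24,-10)=211508 g(24,-8)=389367 g(24,-6)=572033 g(24,-4)=653752 g(24,-2)=534888 g(24,0)=208012
t=25: g(25,-25)=1 g(25,-23)=24 g(25,-21)=275 g(25,-19)=2000 g(25,-17)=10350 g(25,-15)=40480 g(25,-13)=123970 g(25,-11)=303600 g(25,-9)=600875 g(25,-7)=961400 g(25,-5)=1225785 g(25,-3)=1188640 g(25,-1)=742900
Paths never hitting 1: Σ_s g(25,s) = 5200300
Paths hitting 1: 2^25 - 5200300 = 28354132
P = 28354132/33554432 = 7088533/8388608

Answer: 7088533/8388608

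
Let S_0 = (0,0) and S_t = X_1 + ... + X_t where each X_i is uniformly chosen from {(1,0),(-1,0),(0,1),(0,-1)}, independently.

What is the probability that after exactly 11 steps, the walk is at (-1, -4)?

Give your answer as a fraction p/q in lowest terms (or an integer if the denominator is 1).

Let h be the number of horizontal steps (so 11-h are vertical). To end at (-1,-4) need (h-1)/2 right-steps and ((11-h)-4)/2 up-steps.
Sum over h with 1 ≤ h ≤ 7, h ≡ 1 (mod 2), 11-h ≡ 0 (mod 2):
h=1: C(11,1)·C(1,0)·C(10,3) = 11·1·120 = 1320
h=3: C(11,3)·C(3,1)·C(8,2) = 165·3·28 = 13860
h=5: C(11,5)·C(5,2)·C(6,1) = 462·10·6 = 27720
h=7: C(11,7)·C(7,3)·C(4,0) = 330·35·1 = 11550
Total favorable: 54450
Total paths: 4^11 = 4194304
P = 54450/4194304 = 27225/2097152

Answer: 27225/2097152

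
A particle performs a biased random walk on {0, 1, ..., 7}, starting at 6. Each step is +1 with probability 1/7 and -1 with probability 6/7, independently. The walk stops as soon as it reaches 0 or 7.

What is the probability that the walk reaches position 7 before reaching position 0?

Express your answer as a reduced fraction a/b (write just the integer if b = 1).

Biased walk: p = 1/7, q = 6/7, r = q/p = 6
Gambler's ruin: P(hit 7 before 0 | start at 6) = (1 - r^a)/(1 - r^N)
r^6 = 46656; r^7 = 279936
P = (1 - 46656) / (1 - 279936) = -46655 / -279935 = 9331/55987

Answer: 9331/55987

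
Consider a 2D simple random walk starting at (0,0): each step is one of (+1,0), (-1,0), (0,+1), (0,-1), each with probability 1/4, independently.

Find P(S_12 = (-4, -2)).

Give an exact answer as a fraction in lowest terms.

Answer: 5445/524288

Derivation:
Let h be the number of horizontal steps (so 12-h are vertical). To end at (-4,-2) need (h-4)/2 right-steps and ((12-h)-2)/2 up-steps.
Sum over h with 4 ≤ h ≤ 10, h ≡ 0 (mod 2), 12-h ≡ 0 (mod 2):
h=4: C(12,4)·C(4,0)·C(8,3) = 495·1·56 = 27720
h=6: C(12,6)·C(6,1)·C(6,2) = 924·6·15 = 83160
h=8: C(12,8)·C(8,2)·C(4,1) = 495·28·4 = 55440
h=10: C(12,10)·C(10,3)·C(2,0) = 66·120·1 = 7920
Total favorable: 174240
Total paths: 4^12 = 16777216
P = 174240/16777216 = 5445/524288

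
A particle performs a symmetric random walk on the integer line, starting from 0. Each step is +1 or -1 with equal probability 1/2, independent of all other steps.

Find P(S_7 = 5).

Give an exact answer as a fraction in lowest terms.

To reach position 5 after 7 steps: need 6 steps of +1 and 1 of -1.
Favorable paths: C(7,6) = 7
Total paths: 2^7 = 128
P = 7/128 = 7/128

Answer: 7/128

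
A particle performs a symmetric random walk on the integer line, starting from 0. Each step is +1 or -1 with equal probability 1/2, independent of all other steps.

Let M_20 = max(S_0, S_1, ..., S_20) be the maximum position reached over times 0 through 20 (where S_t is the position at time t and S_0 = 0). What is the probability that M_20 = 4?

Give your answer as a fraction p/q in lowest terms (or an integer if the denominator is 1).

Let M_20 = max(S_0,...,S_20). Use the reflection principle: for j ≥ 1, #{paths with M_20 ≥ j} = #{S_20 ≥ j} + #{S_20 ≥ j+1}.
By reflection, #{M_20 ≥ 4} = #{S_20 ≥ 4} + #{S_20 ≥ 5} = 263950 + 137980 = 401930.
#{M_20 ≥ 5} = #{S_20 ≥ 5} + #{S_20 ≥ 6} = 137980 + 137980 = 275960.
#{M_20 = 4} = 401930 - 275960 = 125970.
P(M_20 = 4) = 125970/1048576 = 62985/524288

Answer: 62985/524288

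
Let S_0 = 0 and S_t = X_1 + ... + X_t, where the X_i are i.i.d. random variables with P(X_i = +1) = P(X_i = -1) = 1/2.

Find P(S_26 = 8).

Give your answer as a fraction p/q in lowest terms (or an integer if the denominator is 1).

Answer: 1562275/33554432

Derivation:
To reach position 8 after 26 steps: need 17 steps of +1 and 9 of -1.
Favorable paths: C(26,17) = 3124550
Total paths: 2^26 = 67108864
P = 3124550/67108864 = 1562275/33554432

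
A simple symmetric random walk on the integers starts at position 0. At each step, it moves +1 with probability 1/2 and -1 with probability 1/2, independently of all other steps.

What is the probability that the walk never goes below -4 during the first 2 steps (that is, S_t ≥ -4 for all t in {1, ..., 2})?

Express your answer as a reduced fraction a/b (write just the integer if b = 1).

Answer: 1

Derivation:
Let f(t,s) = #length-t paths at position s with S_1..S_t all ≥ -4.
f(t,s) = f(t-1,s-1) + f(t-1,s+1) for s ≥ -4; f(t,s) = 0 for s < -4.
t=0: f(0,0)=1
t=1: f(1,-1)=1 f(1,1)=1
t=2: f(2,-2)=1 f(2,0)=2 f(2,2)=1
Σ_s f(2,s) = 4
P = 4/4 = 1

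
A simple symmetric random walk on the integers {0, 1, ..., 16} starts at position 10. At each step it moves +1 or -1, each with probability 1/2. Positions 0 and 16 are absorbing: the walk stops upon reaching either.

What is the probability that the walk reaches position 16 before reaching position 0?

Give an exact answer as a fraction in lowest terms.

Symmetric walk (p = 1/2): the harmonic-function argument gives P(hit 16 before 0 | start at 10) = a/N.
P = 10/16 = 5/8

Answer: 5/8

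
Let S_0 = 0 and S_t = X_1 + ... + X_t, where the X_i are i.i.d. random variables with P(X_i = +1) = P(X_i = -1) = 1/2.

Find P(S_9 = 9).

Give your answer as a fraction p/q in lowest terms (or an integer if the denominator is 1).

Answer: 1/512

Derivation:
To reach position 9 after 9 steps: need 9 steps of +1 and 0 of -1.
Favorable paths: C(9,9) = 1
Total paths: 2^9 = 512
P = 1/512 = 1/512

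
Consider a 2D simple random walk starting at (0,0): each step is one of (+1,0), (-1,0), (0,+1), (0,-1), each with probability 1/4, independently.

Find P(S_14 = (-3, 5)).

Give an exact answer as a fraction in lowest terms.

Answer: 273273/67108864

Derivation:
Let h be the number of horizontal steps (so 14-h are vertical). To end at (-3,5) need (h-3)/2 right-steps and ((14-h)+5)/2 up-steps.
Sum over h with 3 ≤ h ≤ 9, h ≡ 1 (mod 2), 14-h ≡ 1 (mod 2):
h=3: C(14,3)·C(3,0)·C(11,8) = 364·1·165 = 60060
h=5: C(14,5)·C(5,1)·C(9,7) = 2002·5·36 = 360360
h=7: C(14,7)·C(7,2)·C(7,6) = 3432·21·7 = 504504
h=9: C(14,9)·C(9,3)·C(5,5) = 2002·84·1 = 168168
Total favorable: 1093092
Total paths: 4^14 = 268435456
P = 1093092/268435456 = 273273/67108864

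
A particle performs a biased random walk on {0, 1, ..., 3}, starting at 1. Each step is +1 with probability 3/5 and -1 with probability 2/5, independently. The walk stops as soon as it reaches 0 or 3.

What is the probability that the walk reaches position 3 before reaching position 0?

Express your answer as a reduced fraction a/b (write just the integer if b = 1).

Answer: 9/19

Derivation:
Biased walk: p = 3/5, q = 2/5, r = q/p = 2/3
Gambler's ruin: P(hit 3 before 0 | start at 1) = (1 - r^a)/(1 - r^N)
r^1 = 2/3; r^3 = 8/27
P = (1 - 2/3) / (1 - 8/27) = 1/3 / 19/27 = 9/19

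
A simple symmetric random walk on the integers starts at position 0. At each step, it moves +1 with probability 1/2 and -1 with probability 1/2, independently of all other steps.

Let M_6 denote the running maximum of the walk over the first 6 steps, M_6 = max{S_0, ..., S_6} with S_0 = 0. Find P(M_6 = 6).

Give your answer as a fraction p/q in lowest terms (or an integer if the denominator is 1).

Let M_6 = max(S_0,...,S_6). Use the reflection principle: for j ≥ 1, #{paths with M_6 ≥ j} = #{S_6 ≥ j} + #{S_6 ≥ j+1}.
By reflection, #{M_6 ≥ 6} = #{S_6 ≥ 6} + #{S_6 ≥ 7} = 1 + 0 = 1.
#{M_6 ≥ 7} = #{S_6 ≥ 7} + #{S_6 ≥ 8} = 0 + 0 = 0.
#{M_6 = 6} = 1 - 0 = 1.
P(M_6 = 6) = 1/64 = 1/64

Answer: 1/64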